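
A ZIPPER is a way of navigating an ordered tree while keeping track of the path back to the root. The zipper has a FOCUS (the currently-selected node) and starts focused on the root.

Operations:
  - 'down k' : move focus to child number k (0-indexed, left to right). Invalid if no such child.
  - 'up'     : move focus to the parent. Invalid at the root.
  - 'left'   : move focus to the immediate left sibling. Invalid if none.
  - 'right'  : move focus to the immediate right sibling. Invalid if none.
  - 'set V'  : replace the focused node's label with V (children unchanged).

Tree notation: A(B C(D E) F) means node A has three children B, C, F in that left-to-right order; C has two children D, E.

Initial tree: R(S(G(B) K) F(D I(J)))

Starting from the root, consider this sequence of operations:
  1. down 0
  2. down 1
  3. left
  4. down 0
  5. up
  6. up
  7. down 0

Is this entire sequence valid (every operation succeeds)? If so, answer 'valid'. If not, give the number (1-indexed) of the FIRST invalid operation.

Step 1 (down 0): focus=S path=0 depth=1 children=['G', 'K'] left=[] right=['F'] parent=R
Step 2 (down 1): focus=K path=0/1 depth=2 children=[] left=['G'] right=[] parent=S
Step 3 (left): focus=G path=0/0 depth=2 children=['B'] left=[] right=['K'] parent=S
Step 4 (down 0): focus=B path=0/0/0 depth=3 children=[] left=[] right=[] parent=G
Step 5 (up): focus=G path=0/0 depth=2 children=['B'] left=[] right=['K'] parent=S
Step 6 (up): focus=S path=0 depth=1 children=['G', 'K'] left=[] right=['F'] parent=R
Step 7 (down 0): focus=G path=0/0 depth=2 children=['B'] left=[] right=['K'] parent=S

Answer: valid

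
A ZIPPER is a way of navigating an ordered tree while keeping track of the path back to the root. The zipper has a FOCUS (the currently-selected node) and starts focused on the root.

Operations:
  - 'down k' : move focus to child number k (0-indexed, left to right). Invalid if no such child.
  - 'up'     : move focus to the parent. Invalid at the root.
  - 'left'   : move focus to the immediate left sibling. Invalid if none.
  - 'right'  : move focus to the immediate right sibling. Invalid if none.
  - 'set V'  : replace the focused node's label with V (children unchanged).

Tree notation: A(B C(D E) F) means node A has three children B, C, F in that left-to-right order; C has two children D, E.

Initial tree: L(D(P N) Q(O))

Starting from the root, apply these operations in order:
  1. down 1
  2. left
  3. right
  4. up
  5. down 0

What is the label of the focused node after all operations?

Answer: D

Derivation:
Step 1 (down 1): focus=Q path=1 depth=1 children=['O'] left=['D'] right=[] parent=L
Step 2 (left): focus=D path=0 depth=1 children=['P', 'N'] left=[] right=['Q'] parent=L
Step 3 (right): focus=Q path=1 depth=1 children=['O'] left=['D'] right=[] parent=L
Step 4 (up): focus=L path=root depth=0 children=['D', 'Q'] (at root)
Step 5 (down 0): focus=D path=0 depth=1 children=['P', 'N'] left=[] right=['Q'] parent=L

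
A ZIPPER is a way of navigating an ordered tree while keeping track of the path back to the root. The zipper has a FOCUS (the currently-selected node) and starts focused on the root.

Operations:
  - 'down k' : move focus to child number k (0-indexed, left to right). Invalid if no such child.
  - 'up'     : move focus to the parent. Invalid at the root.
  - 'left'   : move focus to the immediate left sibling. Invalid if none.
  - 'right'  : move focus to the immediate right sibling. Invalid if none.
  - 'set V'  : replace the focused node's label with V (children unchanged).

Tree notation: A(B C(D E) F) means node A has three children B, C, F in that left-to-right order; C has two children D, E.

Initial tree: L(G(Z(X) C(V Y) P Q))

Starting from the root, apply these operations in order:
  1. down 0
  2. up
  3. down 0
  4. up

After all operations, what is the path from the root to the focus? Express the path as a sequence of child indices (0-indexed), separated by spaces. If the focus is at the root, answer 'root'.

Answer: root

Derivation:
Step 1 (down 0): focus=G path=0 depth=1 children=['Z', 'C', 'P', 'Q'] left=[] right=[] parent=L
Step 2 (up): focus=L path=root depth=0 children=['G'] (at root)
Step 3 (down 0): focus=G path=0 depth=1 children=['Z', 'C', 'P', 'Q'] left=[] right=[] parent=L
Step 4 (up): focus=L path=root depth=0 children=['G'] (at root)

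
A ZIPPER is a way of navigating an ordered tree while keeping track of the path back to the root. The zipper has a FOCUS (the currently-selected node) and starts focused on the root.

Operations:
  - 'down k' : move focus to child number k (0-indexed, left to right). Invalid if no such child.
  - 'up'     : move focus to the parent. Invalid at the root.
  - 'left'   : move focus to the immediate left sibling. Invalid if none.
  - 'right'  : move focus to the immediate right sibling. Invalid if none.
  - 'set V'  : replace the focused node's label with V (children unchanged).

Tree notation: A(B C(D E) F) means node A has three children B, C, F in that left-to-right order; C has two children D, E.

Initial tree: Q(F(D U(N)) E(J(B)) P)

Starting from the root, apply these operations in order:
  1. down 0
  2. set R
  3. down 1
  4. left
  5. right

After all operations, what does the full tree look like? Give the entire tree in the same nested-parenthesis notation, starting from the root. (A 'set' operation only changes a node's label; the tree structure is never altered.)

Step 1 (down 0): focus=F path=0 depth=1 children=['D', 'U'] left=[] right=['E', 'P'] parent=Q
Step 2 (set R): focus=R path=0 depth=1 children=['D', 'U'] left=[] right=['E', 'P'] parent=Q
Step 3 (down 1): focus=U path=0/1 depth=2 children=['N'] left=['D'] right=[] parent=R
Step 4 (left): focus=D path=0/0 depth=2 children=[] left=[] right=['U'] parent=R
Step 5 (right): focus=U path=0/1 depth=2 children=['N'] left=['D'] right=[] parent=R

Answer: Q(R(D U(N)) E(J(B)) P)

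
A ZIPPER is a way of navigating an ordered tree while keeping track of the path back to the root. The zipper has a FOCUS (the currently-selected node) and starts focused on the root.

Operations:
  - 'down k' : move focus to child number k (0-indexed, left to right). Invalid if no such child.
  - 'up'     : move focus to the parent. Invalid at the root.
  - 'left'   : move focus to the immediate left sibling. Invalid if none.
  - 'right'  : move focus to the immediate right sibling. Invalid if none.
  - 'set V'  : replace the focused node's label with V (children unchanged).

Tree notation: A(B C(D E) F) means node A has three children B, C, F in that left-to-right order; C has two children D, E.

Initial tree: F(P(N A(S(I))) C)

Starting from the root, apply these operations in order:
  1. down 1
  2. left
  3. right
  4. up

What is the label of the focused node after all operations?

Step 1 (down 1): focus=C path=1 depth=1 children=[] left=['P'] right=[] parent=F
Step 2 (left): focus=P path=0 depth=1 children=['N', 'A'] left=[] right=['C'] parent=F
Step 3 (right): focus=C path=1 depth=1 children=[] left=['P'] right=[] parent=F
Step 4 (up): focus=F path=root depth=0 children=['P', 'C'] (at root)

Answer: F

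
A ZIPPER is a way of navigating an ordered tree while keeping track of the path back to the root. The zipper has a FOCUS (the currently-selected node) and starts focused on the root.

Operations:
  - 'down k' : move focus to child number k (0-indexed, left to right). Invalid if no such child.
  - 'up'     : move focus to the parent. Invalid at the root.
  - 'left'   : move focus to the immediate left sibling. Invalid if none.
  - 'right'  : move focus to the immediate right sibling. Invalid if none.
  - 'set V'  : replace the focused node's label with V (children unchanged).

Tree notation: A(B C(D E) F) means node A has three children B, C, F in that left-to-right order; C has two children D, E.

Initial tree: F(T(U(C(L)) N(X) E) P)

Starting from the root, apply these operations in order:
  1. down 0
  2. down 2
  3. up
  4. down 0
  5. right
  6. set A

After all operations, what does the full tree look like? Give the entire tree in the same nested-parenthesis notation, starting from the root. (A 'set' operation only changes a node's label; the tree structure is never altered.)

Answer: F(T(U(C(L)) A(X) E) P)

Derivation:
Step 1 (down 0): focus=T path=0 depth=1 children=['U', 'N', 'E'] left=[] right=['P'] parent=F
Step 2 (down 2): focus=E path=0/2 depth=2 children=[] left=['U', 'N'] right=[] parent=T
Step 3 (up): focus=T path=0 depth=1 children=['U', 'N', 'E'] left=[] right=['P'] parent=F
Step 4 (down 0): focus=U path=0/0 depth=2 children=['C'] left=[] right=['N', 'E'] parent=T
Step 5 (right): focus=N path=0/1 depth=2 children=['X'] left=['U'] right=['E'] parent=T
Step 6 (set A): focus=A path=0/1 depth=2 children=['X'] left=['U'] right=['E'] parent=T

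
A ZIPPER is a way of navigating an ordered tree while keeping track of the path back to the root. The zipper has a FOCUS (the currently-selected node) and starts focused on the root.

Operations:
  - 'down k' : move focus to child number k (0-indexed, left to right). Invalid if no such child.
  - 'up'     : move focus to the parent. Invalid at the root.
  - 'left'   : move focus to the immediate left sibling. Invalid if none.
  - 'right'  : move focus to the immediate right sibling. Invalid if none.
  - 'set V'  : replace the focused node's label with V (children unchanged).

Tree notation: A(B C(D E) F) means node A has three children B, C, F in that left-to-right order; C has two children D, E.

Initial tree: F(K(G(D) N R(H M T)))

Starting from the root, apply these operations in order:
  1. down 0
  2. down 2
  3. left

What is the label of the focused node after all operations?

Answer: N

Derivation:
Step 1 (down 0): focus=K path=0 depth=1 children=['G', 'N', 'R'] left=[] right=[] parent=F
Step 2 (down 2): focus=R path=0/2 depth=2 children=['H', 'M', 'T'] left=['G', 'N'] right=[] parent=K
Step 3 (left): focus=N path=0/1 depth=2 children=[] left=['G'] right=['R'] parent=K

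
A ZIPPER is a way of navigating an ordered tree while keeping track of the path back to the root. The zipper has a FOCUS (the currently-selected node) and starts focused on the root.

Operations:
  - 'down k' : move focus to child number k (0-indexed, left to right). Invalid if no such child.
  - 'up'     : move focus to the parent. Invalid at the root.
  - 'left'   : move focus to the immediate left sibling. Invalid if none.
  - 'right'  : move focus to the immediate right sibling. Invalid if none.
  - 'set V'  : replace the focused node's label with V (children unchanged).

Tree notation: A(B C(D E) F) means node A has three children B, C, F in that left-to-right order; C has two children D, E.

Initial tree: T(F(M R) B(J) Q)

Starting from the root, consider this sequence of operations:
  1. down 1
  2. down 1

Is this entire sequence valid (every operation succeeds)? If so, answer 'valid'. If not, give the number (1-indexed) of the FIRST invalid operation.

Step 1 (down 1): focus=B path=1 depth=1 children=['J'] left=['F'] right=['Q'] parent=T
Step 2 (down 1): INVALID

Answer: 2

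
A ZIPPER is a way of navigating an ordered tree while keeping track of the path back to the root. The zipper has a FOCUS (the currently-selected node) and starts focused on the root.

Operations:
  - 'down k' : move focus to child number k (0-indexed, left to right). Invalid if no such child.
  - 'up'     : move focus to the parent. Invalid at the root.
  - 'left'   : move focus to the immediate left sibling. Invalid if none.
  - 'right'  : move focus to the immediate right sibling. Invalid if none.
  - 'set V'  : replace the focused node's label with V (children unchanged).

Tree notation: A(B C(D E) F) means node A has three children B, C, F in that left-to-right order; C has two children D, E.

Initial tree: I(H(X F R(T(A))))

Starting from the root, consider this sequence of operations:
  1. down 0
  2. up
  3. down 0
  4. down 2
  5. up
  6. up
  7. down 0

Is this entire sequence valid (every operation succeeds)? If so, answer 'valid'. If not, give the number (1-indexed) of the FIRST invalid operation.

Step 1 (down 0): focus=H path=0 depth=1 children=['X', 'F', 'R'] left=[] right=[] parent=I
Step 2 (up): focus=I path=root depth=0 children=['H'] (at root)
Step 3 (down 0): focus=H path=0 depth=1 children=['X', 'F', 'R'] left=[] right=[] parent=I
Step 4 (down 2): focus=R path=0/2 depth=2 children=['T'] left=['X', 'F'] right=[] parent=H
Step 5 (up): focus=H path=0 depth=1 children=['X', 'F', 'R'] left=[] right=[] parent=I
Step 6 (up): focus=I path=root depth=0 children=['H'] (at root)
Step 7 (down 0): focus=H path=0 depth=1 children=['X', 'F', 'R'] left=[] right=[] parent=I

Answer: valid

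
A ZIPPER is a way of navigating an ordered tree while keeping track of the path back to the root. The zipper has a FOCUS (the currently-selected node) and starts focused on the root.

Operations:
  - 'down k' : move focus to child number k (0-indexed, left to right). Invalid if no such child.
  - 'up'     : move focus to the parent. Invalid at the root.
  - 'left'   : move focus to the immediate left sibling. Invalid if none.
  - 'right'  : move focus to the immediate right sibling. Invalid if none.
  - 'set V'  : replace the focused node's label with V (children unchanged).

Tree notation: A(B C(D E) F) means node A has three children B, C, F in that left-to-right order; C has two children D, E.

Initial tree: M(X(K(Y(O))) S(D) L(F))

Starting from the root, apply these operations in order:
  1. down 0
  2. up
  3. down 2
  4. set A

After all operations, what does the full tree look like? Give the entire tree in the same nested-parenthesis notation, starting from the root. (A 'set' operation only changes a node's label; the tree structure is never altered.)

Answer: M(X(K(Y(O))) S(D) A(F))

Derivation:
Step 1 (down 0): focus=X path=0 depth=1 children=['K'] left=[] right=['S', 'L'] parent=M
Step 2 (up): focus=M path=root depth=0 children=['X', 'S', 'L'] (at root)
Step 3 (down 2): focus=L path=2 depth=1 children=['F'] left=['X', 'S'] right=[] parent=M
Step 4 (set A): focus=A path=2 depth=1 children=['F'] left=['X', 'S'] right=[] parent=M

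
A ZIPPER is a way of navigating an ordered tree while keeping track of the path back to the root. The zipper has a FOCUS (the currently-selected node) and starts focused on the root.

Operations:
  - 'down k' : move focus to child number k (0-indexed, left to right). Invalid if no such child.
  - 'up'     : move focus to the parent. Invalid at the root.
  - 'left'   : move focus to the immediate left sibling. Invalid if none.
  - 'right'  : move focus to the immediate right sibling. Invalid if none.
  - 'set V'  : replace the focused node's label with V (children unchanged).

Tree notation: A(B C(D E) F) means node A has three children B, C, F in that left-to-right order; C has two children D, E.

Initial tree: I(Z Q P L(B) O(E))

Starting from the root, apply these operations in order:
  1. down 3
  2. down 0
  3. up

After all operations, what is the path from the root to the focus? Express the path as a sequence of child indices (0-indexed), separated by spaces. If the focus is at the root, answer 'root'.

Answer: 3

Derivation:
Step 1 (down 3): focus=L path=3 depth=1 children=['B'] left=['Z', 'Q', 'P'] right=['O'] parent=I
Step 2 (down 0): focus=B path=3/0 depth=2 children=[] left=[] right=[] parent=L
Step 3 (up): focus=L path=3 depth=1 children=['B'] left=['Z', 'Q', 'P'] right=['O'] parent=I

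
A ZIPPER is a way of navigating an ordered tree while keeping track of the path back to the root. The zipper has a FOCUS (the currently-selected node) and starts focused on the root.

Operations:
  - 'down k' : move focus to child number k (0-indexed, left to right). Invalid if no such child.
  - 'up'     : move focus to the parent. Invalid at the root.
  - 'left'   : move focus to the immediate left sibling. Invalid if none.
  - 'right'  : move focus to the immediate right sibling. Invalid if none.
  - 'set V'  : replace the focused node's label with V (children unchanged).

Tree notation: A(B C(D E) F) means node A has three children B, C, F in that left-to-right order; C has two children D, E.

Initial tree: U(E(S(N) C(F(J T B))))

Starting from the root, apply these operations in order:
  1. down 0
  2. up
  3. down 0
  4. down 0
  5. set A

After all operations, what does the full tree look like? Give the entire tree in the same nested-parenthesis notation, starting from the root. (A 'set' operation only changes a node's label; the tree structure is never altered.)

Step 1 (down 0): focus=E path=0 depth=1 children=['S', 'C'] left=[] right=[] parent=U
Step 2 (up): focus=U path=root depth=0 children=['E'] (at root)
Step 3 (down 0): focus=E path=0 depth=1 children=['S', 'C'] left=[] right=[] parent=U
Step 4 (down 0): focus=S path=0/0 depth=2 children=['N'] left=[] right=['C'] parent=E
Step 5 (set A): focus=A path=0/0 depth=2 children=['N'] left=[] right=['C'] parent=E

Answer: U(E(A(N) C(F(J T B))))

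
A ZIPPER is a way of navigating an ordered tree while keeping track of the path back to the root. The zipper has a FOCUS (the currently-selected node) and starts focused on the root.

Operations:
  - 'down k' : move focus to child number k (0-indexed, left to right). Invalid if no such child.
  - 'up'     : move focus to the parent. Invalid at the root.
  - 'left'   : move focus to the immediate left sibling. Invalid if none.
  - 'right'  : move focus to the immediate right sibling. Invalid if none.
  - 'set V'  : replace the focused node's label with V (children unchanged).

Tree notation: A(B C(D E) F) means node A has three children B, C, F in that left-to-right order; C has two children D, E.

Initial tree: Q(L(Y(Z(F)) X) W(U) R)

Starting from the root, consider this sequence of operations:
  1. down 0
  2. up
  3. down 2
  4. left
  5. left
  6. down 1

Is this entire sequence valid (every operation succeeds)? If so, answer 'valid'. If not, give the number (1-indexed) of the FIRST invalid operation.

Step 1 (down 0): focus=L path=0 depth=1 children=['Y', 'X'] left=[] right=['W', 'R'] parent=Q
Step 2 (up): focus=Q path=root depth=0 children=['L', 'W', 'R'] (at root)
Step 3 (down 2): focus=R path=2 depth=1 children=[] left=['L', 'W'] right=[] parent=Q
Step 4 (left): focus=W path=1 depth=1 children=['U'] left=['L'] right=['R'] parent=Q
Step 5 (left): focus=L path=0 depth=1 children=['Y', 'X'] left=[] right=['W', 'R'] parent=Q
Step 6 (down 1): focus=X path=0/1 depth=2 children=[] left=['Y'] right=[] parent=L

Answer: valid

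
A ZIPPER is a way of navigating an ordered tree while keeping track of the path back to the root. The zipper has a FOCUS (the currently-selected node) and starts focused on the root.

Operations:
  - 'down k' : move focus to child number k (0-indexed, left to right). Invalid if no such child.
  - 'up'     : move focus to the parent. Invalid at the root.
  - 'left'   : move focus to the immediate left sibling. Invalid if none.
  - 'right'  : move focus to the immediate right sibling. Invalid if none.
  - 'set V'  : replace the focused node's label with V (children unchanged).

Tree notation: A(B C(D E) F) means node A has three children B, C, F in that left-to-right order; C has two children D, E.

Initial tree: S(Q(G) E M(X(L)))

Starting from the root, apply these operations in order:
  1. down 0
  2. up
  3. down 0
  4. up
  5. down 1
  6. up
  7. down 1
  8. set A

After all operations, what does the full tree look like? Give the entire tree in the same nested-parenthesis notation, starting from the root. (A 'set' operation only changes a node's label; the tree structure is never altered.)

Answer: S(Q(G) A M(X(L)))

Derivation:
Step 1 (down 0): focus=Q path=0 depth=1 children=['G'] left=[] right=['E', 'M'] parent=S
Step 2 (up): focus=S path=root depth=0 children=['Q', 'E', 'M'] (at root)
Step 3 (down 0): focus=Q path=0 depth=1 children=['G'] left=[] right=['E', 'M'] parent=S
Step 4 (up): focus=S path=root depth=0 children=['Q', 'E', 'M'] (at root)
Step 5 (down 1): focus=E path=1 depth=1 children=[] left=['Q'] right=['M'] parent=S
Step 6 (up): focus=S path=root depth=0 children=['Q', 'E', 'M'] (at root)
Step 7 (down 1): focus=E path=1 depth=1 children=[] left=['Q'] right=['M'] parent=S
Step 8 (set A): focus=A path=1 depth=1 children=[] left=['Q'] right=['M'] parent=S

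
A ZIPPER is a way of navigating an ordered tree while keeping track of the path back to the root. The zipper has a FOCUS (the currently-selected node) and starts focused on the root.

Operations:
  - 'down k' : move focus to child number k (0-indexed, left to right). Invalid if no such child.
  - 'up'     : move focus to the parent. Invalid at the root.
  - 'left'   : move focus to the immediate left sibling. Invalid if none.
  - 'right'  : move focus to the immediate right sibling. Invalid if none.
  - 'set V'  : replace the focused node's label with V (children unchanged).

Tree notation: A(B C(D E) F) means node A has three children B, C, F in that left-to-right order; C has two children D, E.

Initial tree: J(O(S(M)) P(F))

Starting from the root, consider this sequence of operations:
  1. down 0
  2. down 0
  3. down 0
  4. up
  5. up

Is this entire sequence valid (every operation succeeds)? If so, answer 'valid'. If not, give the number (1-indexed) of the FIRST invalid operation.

Answer: valid

Derivation:
Step 1 (down 0): focus=O path=0 depth=1 children=['S'] left=[] right=['P'] parent=J
Step 2 (down 0): focus=S path=0/0 depth=2 children=['M'] left=[] right=[] parent=O
Step 3 (down 0): focus=M path=0/0/0 depth=3 children=[] left=[] right=[] parent=S
Step 4 (up): focus=S path=0/0 depth=2 children=['M'] left=[] right=[] parent=O
Step 5 (up): focus=O path=0 depth=1 children=['S'] left=[] right=['P'] parent=J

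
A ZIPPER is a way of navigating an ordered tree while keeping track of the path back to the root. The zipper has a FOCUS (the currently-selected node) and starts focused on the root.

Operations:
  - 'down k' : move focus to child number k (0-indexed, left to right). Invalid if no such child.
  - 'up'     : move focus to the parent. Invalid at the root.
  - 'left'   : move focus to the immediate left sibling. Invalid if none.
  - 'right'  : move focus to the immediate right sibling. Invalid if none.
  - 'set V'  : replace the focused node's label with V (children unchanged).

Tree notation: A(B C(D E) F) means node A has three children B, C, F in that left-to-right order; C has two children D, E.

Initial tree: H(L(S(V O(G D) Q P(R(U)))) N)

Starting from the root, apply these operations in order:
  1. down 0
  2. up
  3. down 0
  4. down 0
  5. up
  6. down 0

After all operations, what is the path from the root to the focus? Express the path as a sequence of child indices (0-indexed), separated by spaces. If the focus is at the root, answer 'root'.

Step 1 (down 0): focus=L path=0 depth=1 children=['S'] left=[] right=['N'] parent=H
Step 2 (up): focus=H path=root depth=0 children=['L', 'N'] (at root)
Step 3 (down 0): focus=L path=0 depth=1 children=['S'] left=[] right=['N'] parent=H
Step 4 (down 0): focus=S path=0/0 depth=2 children=['V', 'O', 'Q', 'P'] left=[] right=[] parent=L
Step 5 (up): focus=L path=0 depth=1 children=['S'] left=[] right=['N'] parent=H
Step 6 (down 0): focus=S path=0/0 depth=2 children=['V', 'O', 'Q', 'P'] left=[] right=[] parent=L

Answer: 0 0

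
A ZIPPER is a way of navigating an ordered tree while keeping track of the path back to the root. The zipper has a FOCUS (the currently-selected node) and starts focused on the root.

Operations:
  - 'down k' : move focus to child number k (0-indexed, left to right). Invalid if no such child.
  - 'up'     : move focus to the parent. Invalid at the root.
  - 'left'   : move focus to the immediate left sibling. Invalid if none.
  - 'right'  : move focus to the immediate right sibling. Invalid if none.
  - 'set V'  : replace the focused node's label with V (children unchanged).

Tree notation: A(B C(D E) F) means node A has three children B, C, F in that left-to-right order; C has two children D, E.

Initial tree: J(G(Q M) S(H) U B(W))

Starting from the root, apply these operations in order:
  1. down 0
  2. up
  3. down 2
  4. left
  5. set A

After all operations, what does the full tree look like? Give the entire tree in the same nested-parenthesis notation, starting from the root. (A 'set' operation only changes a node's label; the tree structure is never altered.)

Answer: J(G(Q M) A(H) U B(W))

Derivation:
Step 1 (down 0): focus=G path=0 depth=1 children=['Q', 'M'] left=[] right=['S', 'U', 'B'] parent=J
Step 2 (up): focus=J path=root depth=0 children=['G', 'S', 'U', 'B'] (at root)
Step 3 (down 2): focus=U path=2 depth=1 children=[] left=['G', 'S'] right=['B'] parent=J
Step 4 (left): focus=S path=1 depth=1 children=['H'] left=['G'] right=['U', 'B'] parent=J
Step 5 (set A): focus=A path=1 depth=1 children=['H'] left=['G'] right=['U', 'B'] parent=J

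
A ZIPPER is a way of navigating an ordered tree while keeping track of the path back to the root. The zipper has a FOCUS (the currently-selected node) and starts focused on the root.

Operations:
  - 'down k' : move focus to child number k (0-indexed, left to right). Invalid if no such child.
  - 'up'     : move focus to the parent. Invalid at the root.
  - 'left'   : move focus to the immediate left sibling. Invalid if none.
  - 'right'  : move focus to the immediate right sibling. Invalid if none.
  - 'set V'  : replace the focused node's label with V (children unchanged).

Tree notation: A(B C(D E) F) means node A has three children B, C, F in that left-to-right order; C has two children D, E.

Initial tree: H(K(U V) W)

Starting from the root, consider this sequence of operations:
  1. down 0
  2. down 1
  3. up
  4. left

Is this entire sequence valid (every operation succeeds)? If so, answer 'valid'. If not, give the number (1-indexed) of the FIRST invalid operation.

Step 1 (down 0): focus=K path=0 depth=1 children=['U', 'V'] left=[] right=['W'] parent=H
Step 2 (down 1): focus=V path=0/1 depth=2 children=[] left=['U'] right=[] parent=K
Step 3 (up): focus=K path=0 depth=1 children=['U', 'V'] left=[] right=['W'] parent=H
Step 4 (left): INVALID

Answer: 4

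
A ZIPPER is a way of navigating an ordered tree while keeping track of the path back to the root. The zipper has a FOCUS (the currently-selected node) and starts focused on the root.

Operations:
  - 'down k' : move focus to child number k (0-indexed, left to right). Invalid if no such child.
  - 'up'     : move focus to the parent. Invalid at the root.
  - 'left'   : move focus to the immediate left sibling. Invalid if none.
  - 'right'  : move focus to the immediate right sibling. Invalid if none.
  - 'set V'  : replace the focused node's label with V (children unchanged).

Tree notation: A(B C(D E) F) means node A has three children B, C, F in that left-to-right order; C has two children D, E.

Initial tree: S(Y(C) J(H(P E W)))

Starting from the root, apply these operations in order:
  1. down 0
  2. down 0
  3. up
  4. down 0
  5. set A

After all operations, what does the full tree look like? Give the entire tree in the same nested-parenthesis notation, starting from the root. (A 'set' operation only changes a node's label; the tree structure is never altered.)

Answer: S(Y(A) J(H(P E W)))

Derivation:
Step 1 (down 0): focus=Y path=0 depth=1 children=['C'] left=[] right=['J'] parent=S
Step 2 (down 0): focus=C path=0/0 depth=2 children=[] left=[] right=[] parent=Y
Step 3 (up): focus=Y path=0 depth=1 children=['C'] left=[] right=['J'] parent=S
Step 4 (down 0): focus=C path=0/0 depth=2 children=[] left=[] right=[] parent=Y
Step 5 (set A): focus=A path=0/0 depth=2 children=[] left=[] right=[] parent=Y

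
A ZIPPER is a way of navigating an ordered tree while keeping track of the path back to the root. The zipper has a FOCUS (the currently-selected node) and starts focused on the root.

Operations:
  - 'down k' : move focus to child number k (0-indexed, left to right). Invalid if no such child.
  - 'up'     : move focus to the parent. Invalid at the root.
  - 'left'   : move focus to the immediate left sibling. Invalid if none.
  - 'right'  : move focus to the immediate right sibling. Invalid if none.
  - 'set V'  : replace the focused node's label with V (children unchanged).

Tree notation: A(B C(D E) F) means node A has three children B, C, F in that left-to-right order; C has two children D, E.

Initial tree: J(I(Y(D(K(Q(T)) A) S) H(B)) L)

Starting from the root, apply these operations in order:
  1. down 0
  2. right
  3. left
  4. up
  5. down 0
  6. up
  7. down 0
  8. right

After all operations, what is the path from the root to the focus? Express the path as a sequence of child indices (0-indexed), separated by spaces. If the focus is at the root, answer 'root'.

Answer: 1

Derivation:
Step 1 (down 0): focus=I path=0 depth=1 children=['Y', 'H'] left=[] right=['L'] parent=J
Step 2 (right): focus=L path=1 depth=1 children=[] left=['I'] right=[] parent=J
Step 3 (left): focus=I path=0 depth=1 children=['Y', 'H'] left=[] right=['L'] parent=J
Step 4 (up): focus=J path=root depth=0 children=['I', 'L'] (at root)
Step 5 (down 0): focus=I path=0 depth=1 children=['Y', 'H'] left=[] right=['L'] parent=J
Step 6 (up): focus=J path=root depth=0 children=['I', 'L'] (at root)
Step 7 (down 0): focus=I path=0 depth=1 children=['Y', 'H'] left=[] right=['L'] parent=J
Step 8 (right): focus=L path=1 depth=1 children=[] left=['I'] right=[] parent=J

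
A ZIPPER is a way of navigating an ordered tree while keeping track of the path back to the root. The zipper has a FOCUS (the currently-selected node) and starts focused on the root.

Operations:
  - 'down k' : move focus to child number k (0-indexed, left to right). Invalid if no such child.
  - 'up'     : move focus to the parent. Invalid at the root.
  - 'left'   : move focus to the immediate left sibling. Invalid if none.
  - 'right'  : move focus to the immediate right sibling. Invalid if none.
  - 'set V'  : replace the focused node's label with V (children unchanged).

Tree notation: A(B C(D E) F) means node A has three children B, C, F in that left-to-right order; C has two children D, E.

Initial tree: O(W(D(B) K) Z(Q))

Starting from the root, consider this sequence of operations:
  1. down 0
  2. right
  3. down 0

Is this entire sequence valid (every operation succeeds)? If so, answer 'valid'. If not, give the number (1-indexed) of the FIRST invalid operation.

Step 1 (down 0): focus=W path=0 depth=1 children=['D', 'K'] left=[] right=['Z'] parent=O
Step 2 (right): focus=Z path=1 depth=1 children=['Q'] left=['W'] right=[] parent=O
Step 3 (down 0): focus=Q path=1/0 depth=2 children=[] left=[] right=[] parent=Z

Answer: valid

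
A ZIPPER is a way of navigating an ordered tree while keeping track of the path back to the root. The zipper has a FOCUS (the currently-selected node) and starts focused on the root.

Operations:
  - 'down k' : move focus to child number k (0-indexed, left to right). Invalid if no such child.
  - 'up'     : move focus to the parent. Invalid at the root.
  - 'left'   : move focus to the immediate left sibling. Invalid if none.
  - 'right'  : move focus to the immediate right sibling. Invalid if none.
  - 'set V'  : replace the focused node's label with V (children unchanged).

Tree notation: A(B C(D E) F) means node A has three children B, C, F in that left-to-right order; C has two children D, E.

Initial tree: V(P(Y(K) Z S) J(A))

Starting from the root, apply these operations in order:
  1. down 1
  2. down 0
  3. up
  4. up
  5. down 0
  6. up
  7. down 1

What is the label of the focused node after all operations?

Answer: J

Derivation:
Step 1 (down 1): focus=J path=1 depth=1 children=['A'] left=['P'] right=[] parent=V
Step 2 (down 0): focus=A path=1/0 depth=2 children=[] left=[] right=[] parent=J
Step 3 (up): focus=J path=1 depth=1 children=['A'] left=['P'] right=[] parent=V
Step 4 (up): focus=V path=root depth=0 children=['P', 'J'] (at root)
Step 5 (down 0): focus=P path=0 depth=1 children=['Y', 'Z', 'S'] left=[] right=['J'] parent=V
Step 6 (up): focus=V path=root depth=0 children=['P', 'J'] (at root)
Step 7 (down 1): focus=J path=1 depth=1 children=['A'] left=['P'] right=[] parent=V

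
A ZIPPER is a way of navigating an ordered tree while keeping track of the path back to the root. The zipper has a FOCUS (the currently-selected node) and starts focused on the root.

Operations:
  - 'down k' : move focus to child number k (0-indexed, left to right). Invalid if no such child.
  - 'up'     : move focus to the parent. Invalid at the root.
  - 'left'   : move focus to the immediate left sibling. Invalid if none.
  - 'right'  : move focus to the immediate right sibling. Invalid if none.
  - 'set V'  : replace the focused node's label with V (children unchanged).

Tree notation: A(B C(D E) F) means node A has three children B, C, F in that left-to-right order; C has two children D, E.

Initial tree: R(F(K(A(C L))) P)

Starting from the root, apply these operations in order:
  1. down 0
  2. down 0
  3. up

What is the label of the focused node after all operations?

Step 1 (down 0): focus=F path=0 depth=1 children=['K'] left=[] right=['P'] parent=R
Step 2 (down 0): focus=K path=0/0 depth=2 children=['A'] left=[] right=[] parent=F
Step 3 (up): focus=F path=0 depth=1 children=['K'] left=[] right=['P'] parent=R

Answer: F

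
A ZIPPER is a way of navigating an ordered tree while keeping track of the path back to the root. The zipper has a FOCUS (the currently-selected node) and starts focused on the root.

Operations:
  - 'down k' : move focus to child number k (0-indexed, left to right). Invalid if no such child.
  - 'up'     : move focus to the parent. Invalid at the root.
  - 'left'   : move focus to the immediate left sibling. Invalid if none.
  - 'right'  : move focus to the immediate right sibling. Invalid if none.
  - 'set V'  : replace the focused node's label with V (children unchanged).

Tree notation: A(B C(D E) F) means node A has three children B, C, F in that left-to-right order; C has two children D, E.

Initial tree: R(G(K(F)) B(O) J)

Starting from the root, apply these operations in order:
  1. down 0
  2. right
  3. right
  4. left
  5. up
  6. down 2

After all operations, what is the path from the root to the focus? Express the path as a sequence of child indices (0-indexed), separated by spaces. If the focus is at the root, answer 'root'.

Answer: 2

Derivation:
Step 1 (down 0): focus=G path=0 depth=1 children=['K'] left=[] right=['B', 'J'] parent=R
Step 2 (right): focus=B path=1 depth=1 children=['O'] left=['G'] right=['J'] parent=R
Step 3 (right): focus=J path=2 depth=1 children=[] left=['G', 'B'] right=[] parent=R
Step 4 (left): focus=B path=1 depth=1 children=['O'] left=['G'] right=['J'] parent=R
Step 5 (up): focus=R path=root depth=0 children=['G', 'B', 'J'] (at root)
Step 6 (down 2): focus=J path=2 depth=1 children=[] left=['G', 'B'] right=[] parent=R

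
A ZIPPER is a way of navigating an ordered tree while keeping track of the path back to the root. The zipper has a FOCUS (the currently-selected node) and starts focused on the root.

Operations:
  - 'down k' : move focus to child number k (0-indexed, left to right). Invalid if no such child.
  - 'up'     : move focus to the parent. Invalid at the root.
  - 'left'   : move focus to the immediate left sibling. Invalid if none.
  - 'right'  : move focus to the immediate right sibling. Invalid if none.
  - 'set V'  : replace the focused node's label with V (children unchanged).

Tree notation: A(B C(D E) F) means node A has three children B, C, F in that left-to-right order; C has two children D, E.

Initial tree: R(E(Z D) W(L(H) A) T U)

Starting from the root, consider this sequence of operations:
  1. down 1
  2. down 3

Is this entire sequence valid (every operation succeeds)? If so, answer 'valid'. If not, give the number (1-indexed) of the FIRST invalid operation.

Answer: 2

Derivation:
Step 1 (down 1): focus=W path=1 depth=1 children=['L', 'A'] left=['E'] right=['T', 'U'] parent=R
Step 2 (down 3): INVALID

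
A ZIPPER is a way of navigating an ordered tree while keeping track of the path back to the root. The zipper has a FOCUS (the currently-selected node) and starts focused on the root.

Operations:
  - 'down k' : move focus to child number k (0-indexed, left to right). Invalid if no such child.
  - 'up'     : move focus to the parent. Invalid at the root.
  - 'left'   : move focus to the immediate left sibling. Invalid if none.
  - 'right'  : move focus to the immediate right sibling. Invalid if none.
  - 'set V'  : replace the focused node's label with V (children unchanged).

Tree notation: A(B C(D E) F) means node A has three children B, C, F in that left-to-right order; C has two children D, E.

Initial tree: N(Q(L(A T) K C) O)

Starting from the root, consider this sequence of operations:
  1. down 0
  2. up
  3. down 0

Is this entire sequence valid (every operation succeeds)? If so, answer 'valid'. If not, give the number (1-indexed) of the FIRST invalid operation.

Step 1 (down 0): focus=Q path=0 depth=1 children=['L', 'K', 'C'] left=[] right=['O'] parent=N
Step 2 (up): focus=N path=root depth=0 children=['Q', 'O'] (at root)
Step 3 (down 0): focus=Q path=0 depth=1 children=['L', 'K', 'C'] left=[] right=['O'] parent=N

Answer: valid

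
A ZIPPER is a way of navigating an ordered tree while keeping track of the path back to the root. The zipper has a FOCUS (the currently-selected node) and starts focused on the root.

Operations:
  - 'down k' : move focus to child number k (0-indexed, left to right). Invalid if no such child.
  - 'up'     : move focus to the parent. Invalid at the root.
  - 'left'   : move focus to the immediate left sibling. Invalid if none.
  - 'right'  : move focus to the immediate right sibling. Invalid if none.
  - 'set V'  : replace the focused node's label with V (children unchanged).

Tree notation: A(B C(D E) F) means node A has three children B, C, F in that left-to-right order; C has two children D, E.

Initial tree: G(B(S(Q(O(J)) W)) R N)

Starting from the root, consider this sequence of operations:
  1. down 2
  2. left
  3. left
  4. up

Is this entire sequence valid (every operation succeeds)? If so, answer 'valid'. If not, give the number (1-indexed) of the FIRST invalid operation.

Step 1 (down 2): focus=N path=2 depth=1 children=[] left=['B', 'R'] right=[] parent=G
Step 2 (left): focus=R path=1 depth=1 children=[] left=['B'] right=['N'] parent=G
Step 3 (left): focus=B path=0 depth=1 children=['S'] left=[] right=['R', 'N'] parent=G
Step 4 (up): focus=G path=root depth=0 children=['B', 'R', 'N'] (at root)

Answer: valid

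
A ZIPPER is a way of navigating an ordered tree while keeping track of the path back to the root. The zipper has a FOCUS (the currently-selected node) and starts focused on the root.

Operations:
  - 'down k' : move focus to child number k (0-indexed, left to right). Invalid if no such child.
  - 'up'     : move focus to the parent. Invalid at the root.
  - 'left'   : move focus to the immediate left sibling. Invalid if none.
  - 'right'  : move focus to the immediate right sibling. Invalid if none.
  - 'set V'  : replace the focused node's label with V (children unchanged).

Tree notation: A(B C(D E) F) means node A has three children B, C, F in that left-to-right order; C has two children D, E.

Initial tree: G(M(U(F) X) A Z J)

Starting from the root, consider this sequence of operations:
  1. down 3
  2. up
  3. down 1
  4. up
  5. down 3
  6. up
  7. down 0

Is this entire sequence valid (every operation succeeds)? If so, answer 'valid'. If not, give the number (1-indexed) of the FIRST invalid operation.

Step 1 (down 3): focus=J path=3 depth=1 children=[] left=['M', 'A', 'Z'] right=[] parent=G
Step 2 (up): focus=G path=root depth=0 children=['M', 'A', 'Z', 'J'] (at root)
Step 3 (down 1): focus=A path=1 depth=1 children=[] left=['M'] right=['Z', 'J'] parent=G
Step 4 (up): focus=G path=root depth=0 children=['M', 'A', 'Z', 'J'] (at root)
Step 5 (down 3): focus=J path=3 depth=1 children=[] left=['M', 'A', 'Z'] right=[] parent=G
Step 6 (up): focus=G path=root depth=0 children=['M', 'A', 'Z', 'J'] (at root)
Step 7 (down 0): focus=M path=0 depth=1 children=['U', 'X'] left=[] right=['A', 'Z', 'J'] parent=G

Answer: valid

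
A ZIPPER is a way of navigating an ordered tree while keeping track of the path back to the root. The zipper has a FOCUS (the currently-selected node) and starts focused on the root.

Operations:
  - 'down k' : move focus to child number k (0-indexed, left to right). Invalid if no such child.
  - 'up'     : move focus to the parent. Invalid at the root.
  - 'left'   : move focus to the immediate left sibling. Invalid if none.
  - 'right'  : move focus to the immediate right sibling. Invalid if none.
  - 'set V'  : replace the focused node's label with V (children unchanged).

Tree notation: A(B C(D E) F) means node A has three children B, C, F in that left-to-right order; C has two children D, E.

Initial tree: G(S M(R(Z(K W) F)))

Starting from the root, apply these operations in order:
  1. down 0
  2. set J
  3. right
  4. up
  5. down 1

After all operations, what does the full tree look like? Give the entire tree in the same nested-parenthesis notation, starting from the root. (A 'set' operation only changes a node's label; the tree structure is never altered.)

Step 1 (down 0): focus=S path=0 depth=1 children=[] left=[] right=['M'] parent=G
Step 2 (set J): focus=J path=0 depth=1 children=[] left=[] right=['M'] parent=G
Step 3 (right): focus=M path=1 depth=1 children=['R'] left=['J'] right=[] parent=G
Step 4 (up): focus=G path=root depth=0 children=['J', 'M'] (at root)
Step 5 (down 1): focus=M path=1 depth=1 children=['R'] left=['J'] right=[] parent=G

Answer: G(J M(R(Z(K W) F)))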